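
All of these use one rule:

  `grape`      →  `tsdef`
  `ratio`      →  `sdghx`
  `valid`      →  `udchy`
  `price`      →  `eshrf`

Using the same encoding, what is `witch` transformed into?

Treating letters as 0–25, the rule is x ↦ 7x + 3 (mod 26).
On witch: w(22)→7·22+3≡1=b; i(8)→7·8+3≡7=h; t(19)→7·19+3≡6=g; c(2)→7·2+3≡17=r; h(7)→7·7+3≡0=a (all mod 26).

bhgra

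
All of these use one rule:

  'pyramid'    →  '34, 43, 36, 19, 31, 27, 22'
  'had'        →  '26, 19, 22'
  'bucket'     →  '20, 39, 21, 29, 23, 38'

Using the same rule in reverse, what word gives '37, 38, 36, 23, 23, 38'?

street

Letters become their 1-based position plus 18 (so a→19, b→20, …).
Reversing it on 37, 38, 36, 23, 23, 38: 37→(37−18)÷1=19=s, 38→(38−18)÷1=20=t, 36→(36−18)÷1=18=r, 23→(23−18)÷1=5=e, 23→(23−18)÷1=5=e, 38→(38−18)÷1=20=t.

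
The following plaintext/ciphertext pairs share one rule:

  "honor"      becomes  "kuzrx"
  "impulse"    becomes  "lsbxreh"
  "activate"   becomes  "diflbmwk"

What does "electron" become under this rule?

Shifts by position in honor: pos 0: h→k (+3), pos 1: o→u (+6), pos 2: n→z (+12), pos 3: o→r (+3), pos 4: r→x (+6) — repeating every 3. The shifts repeat in a cycle of length 3: positions 0,1,… shift by +3, +6, +12, then the pattern repeats.
For electron: e+3=h, l+6=r, e+12=q, c+3=f, t+6=z, r+12=d, o+3=r, n+6=t.

hrqfzdrt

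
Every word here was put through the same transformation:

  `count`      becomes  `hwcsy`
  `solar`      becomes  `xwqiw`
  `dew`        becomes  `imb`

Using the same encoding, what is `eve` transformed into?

The shift depends on letter class: consonant c→h is +5, but vowel o→w is +8. Two shifts are in play — +8 for a/e/i/o/u, +5 for every other letter.
Applying it to eve: e(vowel)+8=m, v(cons)+5=a, e(vowel)+8=m.

mam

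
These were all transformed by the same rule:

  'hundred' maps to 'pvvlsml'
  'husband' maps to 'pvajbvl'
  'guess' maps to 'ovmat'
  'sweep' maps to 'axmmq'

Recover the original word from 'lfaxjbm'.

despite

Shifts by position in hundred: pos 0: h→p (+8), pos 1: u→v (+1), pos 2: n→v (+8), pos 3: d→l (+8), pos 4: r→s (+1), pos 5: e→m (+8) — repeating every 3. It's a Vigenère-style cipher with numeric key [8,1,8]: position i shifts by key[i mod 3].
Undoing it on lfaxjbm: l−8=d, f−1=e, a−8=s, x−8=p, j−1=i, b−8=t, m−8=e.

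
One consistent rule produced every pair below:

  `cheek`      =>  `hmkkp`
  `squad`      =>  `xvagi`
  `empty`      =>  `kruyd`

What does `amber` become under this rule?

grgkw

The shift depends on letter class: consonant c→h is +5, but vowel e→k is +6. Two shifts are in play — +6 for a/e/i/o/u, +5 for every other letter.
For amber: a(vowel)+6=g, m(cons)+5=r, b(cons)+5=g, e(vowel)+6=k, r(cons)+5=w.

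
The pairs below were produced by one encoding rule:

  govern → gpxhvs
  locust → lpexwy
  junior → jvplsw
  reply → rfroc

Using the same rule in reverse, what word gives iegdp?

ideal

In govern: g→g is +0, o→p is +1, v→x is +2, e→h is +3 — the shift increases by 1 each position. Letter i (0-indexed) is shifted by i+0, so successive shifts are 0, 1, 2, ….
Decoding iegdp: i−0=i, e−1=d, g−2=e, d−3=a, p−4=l.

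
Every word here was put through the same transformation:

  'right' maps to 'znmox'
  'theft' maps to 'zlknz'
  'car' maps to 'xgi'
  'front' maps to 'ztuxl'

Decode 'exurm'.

glory

The output letters match the input read backwards, each shifted +6: right reversed is thgir. Read the word backwards and shift each letter +6.
Undoing it on exurm: shift back: e−6=y, x−6=r, u−6=o, r−6=l, m−6=g → yrolg; then reverse → glory.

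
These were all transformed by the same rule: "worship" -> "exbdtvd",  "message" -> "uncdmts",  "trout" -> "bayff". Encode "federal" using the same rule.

In worship: w→e is +8, o→x is +9, r→b is +10, s→d is +11 — the shift increases by 1 each position. Letter i (0-indexed) is shifted by i+8, so successive shifts are 8, 9, 10, ….
Applying it to federal: f+8=n, e+9=n, d+10=n, e+11=p, r+12=d, a+13=n, l+14=z.

nnnpdnz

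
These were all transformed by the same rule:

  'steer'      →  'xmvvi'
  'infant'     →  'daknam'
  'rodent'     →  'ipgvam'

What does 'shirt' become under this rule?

xodim

s(18)→x(23) and t(19)→m(12) fit y≡15x+13 (mod 26); the inverse of 15 mod 26 is 7. This is an affine cipher: with a=0,…,z=25, each position x becomes (15x+13) mod 26.
Applying it to shirt: s(18)→15·18+13≡23=x; h(7)→15·7+13≡14=o; i(8)→15·8+13≡3=d; r(17)→15·17+13≡8=i; t(19)→15·19+13≡12=m (all mod 26).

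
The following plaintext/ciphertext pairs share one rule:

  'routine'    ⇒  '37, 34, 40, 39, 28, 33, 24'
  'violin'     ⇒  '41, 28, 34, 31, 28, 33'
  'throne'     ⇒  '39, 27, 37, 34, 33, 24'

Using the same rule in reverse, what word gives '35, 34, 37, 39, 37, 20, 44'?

r is letter #18 and maps to 37: an offset of 19. Each letter is replaced by its alphabet position (a=1..z=26) + 19.
Reversing it on 35, 34, 37, 39, 37, 20, 44: 35→(35−19)÷1=16=p, 34→(34−19)÷1=15=o, 37→(37−19)÷1=18=r, 39→(39−19)÷1=20=t, 37→(37−19)÷1=18=r, 20→(20−19)÷1=1=a, 44→(44−19)÷1=25=y.

portray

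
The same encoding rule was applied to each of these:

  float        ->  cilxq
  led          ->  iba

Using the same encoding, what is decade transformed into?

abzxab

Compare letters: f→c is +23, l→i is +23, o→l is +23 — a constant shift. Every letter moves 23 places later in the alphabet, wrapping around z→a.
On decade: d+23=a, e+23=b, c+23=z, a+23=x, d+23=a, e+23=b.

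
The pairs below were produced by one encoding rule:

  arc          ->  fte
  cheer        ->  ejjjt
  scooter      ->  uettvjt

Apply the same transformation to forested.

httjuvjf

The shift depends on letter class: consonant r→t is +2, but vowel a→f is +5. Two shifts are in play — +5 for a/e/i/o/u, +2 for every other letter.
On forested: f(cons)+2=h, o(vowel)+5=t, r(cons)+2=t, e(vowel)+5=j, s(cons)+2=u, t(cons)+2=v, e(vowel)+5=j, d(cons)+2=f.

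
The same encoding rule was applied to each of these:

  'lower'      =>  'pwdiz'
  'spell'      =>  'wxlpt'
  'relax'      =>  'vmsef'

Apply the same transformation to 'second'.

wmjsvk

Shifts by position in lower: pos 0: l→p (+4), pos 1: o→w (+8), pos 2: w→d (+7), pos 3: e→i (+4), pos 4: r→z (+8) — repeating every 3. A repeating key of period 3 is used — shifts +4, +8, +7 over and over.
For second: s+4=w, e+8=m, c+7=j, o+4=s, n+8=v, d+7=k.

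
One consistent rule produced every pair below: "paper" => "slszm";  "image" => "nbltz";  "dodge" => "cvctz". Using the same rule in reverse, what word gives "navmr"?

ivory

Treating letters as 0–25, the rule is x ↦ 23x + 11 (mod 26).
Undoing it on navmr: n(13)→17·(13−11)≡8=i; a(0)→17·(0−11)≡21=v; v(21)→17·(21−11)≡14=o; m(12)→17·(12−11)≡17=r; r(17)→17·(17−11)≡24=y (all mod 26).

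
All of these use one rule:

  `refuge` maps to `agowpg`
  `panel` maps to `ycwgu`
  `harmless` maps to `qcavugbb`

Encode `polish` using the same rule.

yqukbq

Two shifts are in play — +2 for a/e/i/o/u, +9 for every other letter.
For polish: p(cons)+9=y, o(vowel)+2=q, l(cons)+9=u, i(vowel)+2=k, s(cons)+9=b, h(cons)+9=q.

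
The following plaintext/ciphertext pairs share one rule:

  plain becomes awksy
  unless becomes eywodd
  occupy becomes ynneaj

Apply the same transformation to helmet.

sowxoe

The shift depends on letter class: consonant p→a is +11, but vowel a→k is +10. Vowels shift forward by 10 and consonants shift forward by 11.
Applying it to helmet: h(cons)+11=s, e(vowel)+10=o, l(cons)+11=w, m(cons)+11=x, e(vowel)+10=o, t(cons)+11=e.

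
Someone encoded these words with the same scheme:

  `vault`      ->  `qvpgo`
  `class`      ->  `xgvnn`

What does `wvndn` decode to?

Compare letters: v→q is +21, a→v is +21, u→p is +21 — a constant shift. Each letter is shifted forward by 21 in the alphabet (a Caesar shift of +21).
Reversing it on wvndn: w−21=b, v−21=a, n−21=s, d−21=i, n−21=s.

basis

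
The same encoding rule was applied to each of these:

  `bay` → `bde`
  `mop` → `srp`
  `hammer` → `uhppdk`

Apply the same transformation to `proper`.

The output letters match the input read backwards, each shifted +3: bay reversed is yab. Two steps: reverse the string, then apply a Caesar shift of +3.
On proper: reverse → reporp; then shift: r+3=u, e+3=h, p+3=s, o+3=r, r+3=u, p+3=s.

uhsrus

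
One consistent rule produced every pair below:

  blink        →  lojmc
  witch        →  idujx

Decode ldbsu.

The output letters match the input read backwards, each shifted +1: blink reversed is knilb. The word is reversed, then every letter is shifted forward by 1.
Reversing it on ldbsu: shift back: l−1=k, d−1=c, b−1=a, s−1=r, u−1=t → kcart; then reverse → track.

track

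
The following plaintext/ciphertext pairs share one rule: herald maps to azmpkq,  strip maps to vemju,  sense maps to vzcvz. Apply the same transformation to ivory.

h(7)→a(0) and e(4)→z(25) fit y≡9x+15 (mod 26); the inverse of 9 mod 26 is 3. Treating letters as 0–25, the rule is x ↦ 9x + 15 (mod 26).
On ivory: i(8)→9·8+15≡9=j; v(21)→9·21+15≡22=w; o(14)→9·14+15≡11=l; r(17)→9·17+15≡12=m; y(24)→9·24+15≡23=x (all mod 26).

jwlmx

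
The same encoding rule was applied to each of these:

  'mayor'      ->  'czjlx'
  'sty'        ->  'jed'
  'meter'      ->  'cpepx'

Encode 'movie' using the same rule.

The output letters match the input read backwards, each shifted +11: mayor reversed is royam. Two steps: reverse the string, then apply a Caesar shift of +11.
For movie: reverse → eivom; then shift: e+11=p, i+11=t, v+11=g, o+11=z, m+11=x.

ptgzx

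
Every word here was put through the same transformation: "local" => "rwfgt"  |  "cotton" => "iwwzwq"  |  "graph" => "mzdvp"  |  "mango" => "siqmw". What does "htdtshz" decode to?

Shifts by position in local: pos 0: l→r (+6), pos 1: o→w (+8), pos 2: c→f (+3), pos 3: a→g (+6), pos 4: l→t (+8) — repeating every 3. The shifts repeat in a cycle of length 3: positions 0,1,… shift by +6, +8, +3, then the pattern repeats.
Undoing it on htdtshz: h−6=b, t−8=l, d−3=a, t−6=n, s−8=k, h−3=e, z−6=t.

blanket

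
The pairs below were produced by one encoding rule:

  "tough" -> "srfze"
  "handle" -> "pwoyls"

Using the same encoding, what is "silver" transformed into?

Two steps: reverse the string, then apply a Caesar shift of +11.
On silver: reverse → revlis; then shift: r+11=c, e+11=p, v+11=g, l+11=w, i+11=t, s+11=d.

cpgwtd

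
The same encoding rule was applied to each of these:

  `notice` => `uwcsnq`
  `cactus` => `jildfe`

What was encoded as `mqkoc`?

In notice: n→u is +7, o→w is +8, t→c is +9, i→s is +10 — the shift increases by 1 each position. Each letter shifts forward by (position + 7), i.e. 7, 8, 9, … — the shift grows by one for each successive letter.
Undoing it on mqkoc: m−7=f, q−8=i, k−9=b, o−10=e, c−11=r.

fiber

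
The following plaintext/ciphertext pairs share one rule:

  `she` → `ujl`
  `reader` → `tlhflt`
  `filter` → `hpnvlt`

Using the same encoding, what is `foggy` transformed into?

The shift depends on letter class: consonant s→u is +2, but vowel e→l is +7. Two shifts are in play — +7 for a/e/i/o/u, +2 for every other letter.
On foggy: f(cons)+2=h, o(vowel)+7=v, g(cons)+2=i, g(cons)+2=i, y(cons)+2=a.

hviia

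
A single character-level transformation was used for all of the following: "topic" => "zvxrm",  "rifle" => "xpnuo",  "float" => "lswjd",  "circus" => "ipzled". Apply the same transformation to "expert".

kexnbe

In topic: t→z is +6, o→v is +7, p→x is +8, i→r is +9 — the shift increases by 1 each position. The shift increases by 1 at each position, starting from +6: 6, 7, 8, ….
Applying it to expert: e+6=k, x+7=e, p+8=x, e+9=n, r+10=b, t+11=e.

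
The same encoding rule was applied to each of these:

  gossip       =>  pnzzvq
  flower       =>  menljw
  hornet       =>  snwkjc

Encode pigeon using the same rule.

Each letter's alphabet position (a=0..z=25) is mapped through 3·x+23 mod 26 — an affine cipher.
Applying it to pigeon: p(15)→3·15+23≡16=q; i(8)→3·8+23≡21=v; g(6)→3·6+23≡15=p; e(4)→3·4+23≡9=j; o(14)→3·14+23≡13=n; n(13)→3·13+23≡10=k (all mod 26).

qvpjnk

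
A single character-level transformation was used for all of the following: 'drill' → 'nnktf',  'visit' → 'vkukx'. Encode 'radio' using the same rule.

The output letters match the input read backwards, each shifted +2: drill reversed is llird. The word is reversed, then every letter is shifted forward by 2.
Applying it to radio: reverse → oidar; then shift: o+2=q, i+2=k, d+2=f, a+2=c, r+2=t.

qkfct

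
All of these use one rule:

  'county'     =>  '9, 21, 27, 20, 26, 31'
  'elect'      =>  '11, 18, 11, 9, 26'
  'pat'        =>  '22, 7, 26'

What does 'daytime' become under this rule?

10, 7, 31, 26, 15, 19, 11

Each letter is replaced by its alphabet position (a=1..z=26) + 6.
For daytime: d=4→10, a=1→7, y=25→31, t=20→26, i=9→15, m=13→19, e=5→11.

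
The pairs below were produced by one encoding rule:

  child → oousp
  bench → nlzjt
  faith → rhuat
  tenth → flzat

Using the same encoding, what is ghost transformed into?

soazf

Shifts by position in child: pos 0: c→o (+12), pos 1: h→o (+7), pos 2: i→u (+12), pos 3: l→s (+7) — repeating every 2. The shifts repeat in a cycle of length 2: positions 0,1,… shift by +12, +7, then the pattern repeats.
Applying it to ghost: g+12=s, h+7=o, o+12=a, s+7=z, t+12=f.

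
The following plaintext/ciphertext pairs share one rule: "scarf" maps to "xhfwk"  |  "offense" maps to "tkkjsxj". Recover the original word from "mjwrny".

hermit

This is a Caesar cipher with shift 5.
Reversing it on mjwrny: m−5=h, j−5=e, w−5=r, r−5=m, n−5=i, y−5=t.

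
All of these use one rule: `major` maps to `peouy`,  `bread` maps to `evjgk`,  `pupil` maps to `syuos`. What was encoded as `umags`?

rival

In major: m→p is +3, a→e is +4, j→o is +5, o→u is +6 — the shift increases by 1 each position. Each letter shifts forward by (position + 3), i.e. 3, 4, 5, … — the shift grows by one for each successive letter.
Reversing it on umags: u−3=r, m−4=i, a−5=v, g−6=a, s−7=l.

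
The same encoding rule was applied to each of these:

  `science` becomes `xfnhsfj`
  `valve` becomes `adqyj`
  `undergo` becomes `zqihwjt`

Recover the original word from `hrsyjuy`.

Shifts by position in science: pos 0: s→x (+5), pos 1: c→f (+3), pos 2: i→n (+5), pos 3: e→h (+3) — repeating every 2. A repeating key of period 2 is used — shifts +5, +3 over and over.
Undoing it on hrsyjuy: h−5=c, r−3=o, s−5=n, y−3=v, j−5=e, u−3=r, y−5=t.

convert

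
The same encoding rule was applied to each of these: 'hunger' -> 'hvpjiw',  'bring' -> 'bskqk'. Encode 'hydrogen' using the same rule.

hzfuslku

Each letter shifts forward by its position index (0, 1, 2, …) — the shift grows by one for each successive letter.
On hydrogen: h+0=h, y+1=z, d+2=f, r+3=u, o+4=s, g+5=l, e+6=k, n+7=u.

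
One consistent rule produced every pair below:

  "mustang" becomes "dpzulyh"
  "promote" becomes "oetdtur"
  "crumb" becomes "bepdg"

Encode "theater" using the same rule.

ucrlure

m(12)→d(3) and u(20)→p(15) fit y≡21x+11 (mod 26); the inverse of 21 mod 26 is 5. Treating letters as 0–25, the rule is x ↦ 21x + 11 (mod 26).
For theater: t(19)→21·19+11≡20=u; h(7)→21·7+11≡2=c; e(4)→21·4+11≡17=r; a(0)→21·0+11≡11=l; t(19)→21·19+11≡20=u; e(4)→21·4+11≡17=r; r(17)→21·17+11≡4=e (all mod 26).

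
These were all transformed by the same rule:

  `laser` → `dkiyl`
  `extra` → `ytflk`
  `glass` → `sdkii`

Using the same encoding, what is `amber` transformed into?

l(11)→d(3) and a(0)→k(10) fit y≡23x+10 (mod 26); the inverse of 23 mod 26 is 17. Treating letters as 0–25, the rule is x ↦ 23x + 10 (mod 26).
For amber: a(0)→23·0+10≡10=k; m(12)→23·12+10≡0=a; b(1)→23·1+10≡7=h; e(4)→23·4+10≡24=y; r(17)→23·17+10≡11=l (all mod 26).

kahyl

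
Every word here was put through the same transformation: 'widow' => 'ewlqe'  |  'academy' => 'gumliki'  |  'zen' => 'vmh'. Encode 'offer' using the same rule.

zmnnw

The output letters match the input read backwards, each shifted +8: widow reversed is wodiw. Read the word backwards and shift each letter +8.
For offer: reverse → reffo; then shift: r+8=z, e+8=m, f+8=n, f+8=n, o+8=w.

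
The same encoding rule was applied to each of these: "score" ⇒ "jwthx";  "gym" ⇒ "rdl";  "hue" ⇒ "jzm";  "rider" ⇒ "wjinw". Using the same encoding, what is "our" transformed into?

Two steps: reverse the string, then apply a Caesar shift of +5.
On our: reverse → ruo; then shift: r+5=w, u+5=z, o+5=t.

wzt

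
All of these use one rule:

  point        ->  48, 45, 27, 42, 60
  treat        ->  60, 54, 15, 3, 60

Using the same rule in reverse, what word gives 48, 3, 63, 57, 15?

p(#16)→48 and o(#15)→45: differences scale by 3, so n = 3·pos + 0. Each letter becomes 3×(its alphabet position, a=1..z=26).
Undoing it on 48, 3, 63, 57, 15: 48→(48−0)÷3=16=p, 3→(3−0)÷3=1=a, 63→(63−0)÷3=21=u, 57→(57−0)÷3=19=s, 15→(15−0)÷3=5=e.

pause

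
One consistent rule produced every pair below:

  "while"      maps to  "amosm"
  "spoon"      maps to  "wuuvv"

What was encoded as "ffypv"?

In while: w→a is +4, h→m is +5, i→o is +6, l→s is +7 — the shift increases by 1 each position. Letter i (0-indexed) is shifted by i+4, so successive shifts are 4, 5, 6, ….
Undoing it on ffypv: f−4=b, f−5=a, y−6=s, p−7=i, v−8=n.

basin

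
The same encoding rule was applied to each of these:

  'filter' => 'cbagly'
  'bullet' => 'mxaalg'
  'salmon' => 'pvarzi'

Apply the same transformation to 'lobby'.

f(5)→c(2) and i(8)→b(1) fit y≡17x+21 (mod 26); the inverse of 17 mod 26 is 23. Treating letters as 0–25, the rule is x ↦ 17x + 21 (mod 26).
On lobby: l(11)→17·11+21≡0=a; o(14)→17·14+21≡25=z; b(1)→17·1+21≡12=m; b(1)→17·1+21≡12=m; y(24)→17·24+21≡13=n (all mod 26).

azmmn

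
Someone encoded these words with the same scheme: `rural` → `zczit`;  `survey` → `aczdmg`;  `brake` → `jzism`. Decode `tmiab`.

least

Compare letters: r→z is +8, u→c is +8, r→z is +8 — a constant shift. Every letter moves 8 places later in the alphabet, wrapping around z→a.
Reversing it on tmiab: t−8=l, m−8=e, i−8=a, a−8=s, b−8=t.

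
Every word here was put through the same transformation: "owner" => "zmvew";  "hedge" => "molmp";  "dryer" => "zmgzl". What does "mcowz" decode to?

The output letters match the input read backwards, each shifted +8: owner reversed is renwo. Read the word backwards and shift each letter +8.
Undoing it on mcowz: shift back: m−8=e, c−8=u, o−8=g, w−8=o, z−8=r → eugor; then reverse → rogue.

rogue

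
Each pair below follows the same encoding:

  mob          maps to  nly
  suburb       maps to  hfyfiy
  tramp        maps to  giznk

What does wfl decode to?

Each pair mirrors across the alphabet (m↔n, o↔l, b↔y): positions sum to 25. Letters are reflected about the middle of the alphabet (position → 25−position): Atbash.
Reversing it on wfl: w↔d, f↔u, l↔o.

duo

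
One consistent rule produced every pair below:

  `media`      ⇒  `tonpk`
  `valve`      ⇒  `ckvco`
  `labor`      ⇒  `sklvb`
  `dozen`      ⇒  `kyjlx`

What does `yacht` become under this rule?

fkmod

Shifts by position in media: pos 0: m→t (+7), pos 1: e→o (+10), pos 2: d→n (+10), pos 3: i→p (+7), pos 4: a→k (+10) — repeating every 3. The shifts repeat in a cycle of length 3: positions 0,1,… shift by +7, +10, +10, then the pattern repeats.
For yacht: y+7=f, a+10=k, c+10=m, h+7=o, t+10=d.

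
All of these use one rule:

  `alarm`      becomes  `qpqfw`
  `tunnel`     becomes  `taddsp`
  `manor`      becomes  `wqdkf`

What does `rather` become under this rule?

Treating letters as 0–25, the rule is x ↦ 7x + 16 (mod 26).
For rather: r(17)→7·17+16≡5=f; a(0)→7·0+16≡16=q; t(19)→7·19+16≡19=t; h(7)→7·7+16≡13=n; e(4)→7·4+16≡18=s; r(17)→7·17+16≡5=f (all mod 26).

fqtnsf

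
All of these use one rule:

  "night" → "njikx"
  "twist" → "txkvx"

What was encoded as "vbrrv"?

vapor

In night: n→n is +0, i→j is +1, g→i is +2, h→k is +3 — the shift increases by 1 each position. The shift increases by 1 at each position, starting from +0: 0, 1, 2, ….
Reversing it on vbrrv: v−0=v, b−1=a, r−2=p, r−3=o, v−4=r.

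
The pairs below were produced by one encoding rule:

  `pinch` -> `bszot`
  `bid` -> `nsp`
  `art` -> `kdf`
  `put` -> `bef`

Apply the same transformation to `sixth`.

The shift depends on letter class: consonant p→b is +12, but vowel i→s is +10. The rule splits by letter class: vowels +10, consonants +12.
For sixth: s(cons)+12=e, i(vowel)+10=s, x(cons)+12=j, t(cons)+12=f, h(cons)+12=t.

esjft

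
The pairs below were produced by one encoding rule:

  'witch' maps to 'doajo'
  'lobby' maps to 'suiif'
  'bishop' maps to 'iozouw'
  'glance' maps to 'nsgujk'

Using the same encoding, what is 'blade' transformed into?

The shift depends on letter class: consonant w→d is +7, but vowel i→o is +6. Two shifts are in play — +6 for a/e/i/o/u, +7 for every other letter.
Applying it to blade: b(cons)+7=i, l(cons)+7=s, a(vowel)+6=g, d(cons)+7=k, e(vowel)+6=k.

isgkk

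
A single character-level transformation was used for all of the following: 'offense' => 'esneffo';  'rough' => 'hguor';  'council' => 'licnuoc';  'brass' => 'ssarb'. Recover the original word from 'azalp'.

The output letters match the input read backwards: offense reversed is esneffo. It's just the letters in reverse order.
Reversing it on azalp: then reverse → plaza.

plaza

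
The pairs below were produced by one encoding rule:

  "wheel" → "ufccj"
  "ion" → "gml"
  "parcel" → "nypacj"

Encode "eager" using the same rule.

cyecp

Compare letters: w→u is +24, h→f is +24, e→c is +24 — a constant shift. This is a Caesar cipher with shift 24.
Applying it to eager: e+24=c, a+24=y, g+24=e, e+24=c, r+24=p.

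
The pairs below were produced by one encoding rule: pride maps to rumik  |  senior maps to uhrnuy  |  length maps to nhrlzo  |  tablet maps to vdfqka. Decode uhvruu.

sermon

In pride: p→r is +2, r→u is +3, i→m is +4, d→i is +5 — the shift increases by 1 each position. Letter i (0-indexed) is shifted by i+2, so successive shifts are 2, 3, 4, ….
Reversing it on uhvruu: u−2=s, h−3=e, v−4=r, r−5=m, u−6=o, u−7=n.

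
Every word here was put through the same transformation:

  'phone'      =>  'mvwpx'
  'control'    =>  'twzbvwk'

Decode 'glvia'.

sandy

The output letters match the input read backwards, each shifted +8: phone reversed is enohp. Read the word backwards and shift each letter +8.
Reversing it on glvia: shift back: g−8=y, l−8=d, v−8=n, i−8=a, a−8=s → ydnas; then reverse → sandy.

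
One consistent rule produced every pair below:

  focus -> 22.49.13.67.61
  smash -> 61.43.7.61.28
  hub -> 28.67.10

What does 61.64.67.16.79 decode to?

study

f(#6)→22 and o(#15)→49: differences scale by 3, so n = 3·pos + 4. The formula is n = 3×(alphabet index, a=1) + 4.
Undoing it on 61.64.67.16.79: 61→(61−4)÷3=19=s, 64→(64−4)÷3=20=t, 67→(67−4)÷3=21=u, 16→(16−4)÷3=4=d, 79→(79−4)÷3=25=y.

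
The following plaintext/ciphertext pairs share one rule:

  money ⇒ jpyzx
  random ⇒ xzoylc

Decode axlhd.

The output letters match the input read backwards, each shifted +11: money reversed is yenom. The word is reversed, then every letter is shifted forward by 11.
Decoding axlhd: shift back: a−11=p, x−11=m, l−11=a, h−11=w, d−11=s → pmaws; then reverse → swamp.

swamp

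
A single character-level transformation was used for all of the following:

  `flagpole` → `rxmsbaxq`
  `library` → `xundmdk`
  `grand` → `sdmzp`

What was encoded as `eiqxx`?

swell

This is a Caesar cipher with shift 12.
Undoing it on eiqxx: e−12=s, i−12=w, q−12=e, x−12=l, x−12=l.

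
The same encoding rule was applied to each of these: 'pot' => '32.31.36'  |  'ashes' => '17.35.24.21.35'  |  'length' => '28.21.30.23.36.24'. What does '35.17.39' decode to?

saw

p is letter #16 and maps to 32: an offset of 16. The number is (letter's place in the alphabet, a=1) + 16.
Undoing it on 35.17.39: 35→(35−16)÷1=19=s, 17→(17−16)÷1=1=a, 39→(39−16)÷1=23=w.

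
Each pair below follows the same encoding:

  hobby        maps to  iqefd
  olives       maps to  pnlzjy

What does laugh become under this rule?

In hobby: h→i is +1, o→q is +2, b→e is +3, b→f is +4 — the shift increases by 1 each position. Each letter shifts forward by (position + 1), i.e. 1, 2, 3, … — the shift grows by one for each successive letter.
For laugh: l+1=m, a+2=c, u+3=x, g+4=k, h+5=m.

mcxkm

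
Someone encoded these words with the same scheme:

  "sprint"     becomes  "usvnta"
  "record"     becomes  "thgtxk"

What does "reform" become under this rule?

In sprint: s→u is +2, p→s is +3, r→v is +4, i→n is +5 — the shift increases by 1 each position. Letter i (0-indexed) is shifted by i+2, so successive shifts are 2, 3, 4, ….
On reform: r+2=t, e+3=h, f+4=j, o+5=t, r+6=x, m+7=t.

thjtxt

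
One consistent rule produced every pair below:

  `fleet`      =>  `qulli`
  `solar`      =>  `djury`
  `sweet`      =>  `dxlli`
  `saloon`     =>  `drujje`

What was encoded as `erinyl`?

f(5)→q(16) and l(11)→u(20) fit y≡5x+17 (mod 26); the inverse of 5 mod 26 is 21. Each letter's alphabet position (a=0..z=25) is mapped through 5·x+17 mod 26 — an affine cipher.
Undoing it on erinyl: e(4)→21·(4−17)≡13=n; r(17)→21·(17−17)≡0=a; i(8)→21·(8−17)≡19=t; n(13)→21·(13−17)≡20=u; y(24)→21·(24−17)≡17=r; l(11)→21·(11−17)≡4=e (all mod 26).

nature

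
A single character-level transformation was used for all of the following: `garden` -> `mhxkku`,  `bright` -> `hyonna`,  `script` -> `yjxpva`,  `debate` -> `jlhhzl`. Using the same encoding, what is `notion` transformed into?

tvzpuu

A repeating key of period 2 is used — shifts +6, +7 over and over.
Applying it to notion: n+6=t, o+7=v, t+6=z, i+7=p, o+6=u, n+7=u.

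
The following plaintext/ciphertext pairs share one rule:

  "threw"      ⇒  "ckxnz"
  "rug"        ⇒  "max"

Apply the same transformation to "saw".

The output letters match the input read backwards, each shifted +6: threw reversed is werht. Two steps: reverse the string, then apply a Caesar shift of +6.
Applying it to saw: reverse → was; then shift: w+6=c, a+6=g, s+6=y.

cgy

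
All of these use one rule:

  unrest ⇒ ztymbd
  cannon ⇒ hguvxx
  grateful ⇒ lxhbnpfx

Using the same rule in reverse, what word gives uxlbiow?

pretzel

Letter i (0-indexed) is shifted by i+5, so successive shifts are 5, 6, 7, ….
Undoing it on uxlbiow: u−5=p, x−6=r, l−7=e, b−8=t, i−9=z, o−10=e, w−11=l.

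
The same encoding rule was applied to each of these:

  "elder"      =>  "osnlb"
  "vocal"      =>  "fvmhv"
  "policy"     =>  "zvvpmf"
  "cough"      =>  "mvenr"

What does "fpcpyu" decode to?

Shifts by position in elder: pos 0: e→o (+10), pos 1: l→s (+7), pos 2: d→n (+10), pos 3: e→l (+7) — repeating every 2. It's a Vigenère-style cipher with numeric key [10,7]: position i shifts by key[i mod 2].
Undoing it on fpcpyu: f−10=v, p−7=i, c−10=s, p−7=i, y−10=o, u−7=n.

vision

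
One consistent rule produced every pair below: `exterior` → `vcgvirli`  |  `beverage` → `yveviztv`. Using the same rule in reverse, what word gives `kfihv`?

purse

This is the alphabet-reversal cipher (Atbash): a becomes z, b becomes y, etc.
Decoding kfihv: k↔p, f↔u, i↔r, h↔s, v↔e.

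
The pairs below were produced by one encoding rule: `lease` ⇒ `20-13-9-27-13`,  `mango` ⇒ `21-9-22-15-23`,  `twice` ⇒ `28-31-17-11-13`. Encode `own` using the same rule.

Letters become their 1-based position plus 8 (so a→9, b→10, …).
Applying it to own: o=15→23, w=23→31, n=14→22.

23-31-22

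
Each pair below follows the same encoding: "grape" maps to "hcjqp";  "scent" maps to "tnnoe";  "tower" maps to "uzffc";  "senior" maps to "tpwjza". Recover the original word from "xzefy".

woven

Shifts by position in grape: pos 0: g→h (+1), pos 1: r→c (+11), pos 2: a→j (+9), pos 3: p→q (+1), pos 4: e→p (+11) — repeating every 3. A repeating key of period 3 is used — shifts +1, +11, +9 over and over.
Reversing it on xzefy: x−1=w, z−11=o, e−9=v, f−1=e, y−11=n.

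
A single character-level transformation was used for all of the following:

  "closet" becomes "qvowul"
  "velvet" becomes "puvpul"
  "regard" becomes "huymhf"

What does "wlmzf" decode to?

c(2)→q(16) and l(11)→v(21) fit y≡15x+12 (mod 26); the inverse of 15 mod 26 is 7. This is an affine cipher: with a=0,…,z=25, each position x becomes (15x+12) mod 26.
Reversing it on wlmzf: w(22)→7·(22−12)≡18=s; l(11)→7·(11−12)≡19=t; m(12)→7·(12−12)≡0=a; z(25)→7·(25−12)≡13=n; f(5)→7·(5−12)≡3=d (all mod 26).

stand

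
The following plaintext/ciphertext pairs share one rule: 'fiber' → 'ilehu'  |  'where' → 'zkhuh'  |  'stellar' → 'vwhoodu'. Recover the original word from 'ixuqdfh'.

It's a constant shift of +3 (ROT3).
Reversing it on ixuqdfh: i−3=f, x−3=u, u−3=r, q−3=n, d−3=a, f−3=c, h−3=e.

furnace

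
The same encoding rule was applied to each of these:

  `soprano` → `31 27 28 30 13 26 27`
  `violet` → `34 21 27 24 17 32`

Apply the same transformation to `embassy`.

The number is (letter's place in the alphabet, a=1) + 12.
Applying it to embassy: e=5→17, m=13→25, b=2→14, a=1→13, s=19→31, s=19→31, y=25→37.

17 25 14 13 31 31 37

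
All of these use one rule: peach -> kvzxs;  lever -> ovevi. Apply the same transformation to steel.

hgvvo

Each pair mirrors across the alphabet (p↔k, e↔v, a↔z): positions sum to 25. Each letter is replaced by its mirror in the alphabet: a↔z, b↔y, c↔x, and so on (the Atbash cipher).
For steel: s↔h, t↔g, e↔v, e↔v, l↔o.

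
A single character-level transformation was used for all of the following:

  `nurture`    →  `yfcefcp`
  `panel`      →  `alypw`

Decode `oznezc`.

Every letter moves 11 places later in the alphabet, wrapping around z→a.
Reversing it on oznezc: o−11=d, z−11=o, n−11=c, e−11=t, z−11=o, c−11=r.

doctor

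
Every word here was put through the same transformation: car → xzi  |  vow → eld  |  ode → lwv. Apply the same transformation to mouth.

Each pair mirrors across the alphabet (c↔x, a↔z, r↔i): positions sum to 25. Letters are reflected about the middle of the alphabet (position → 25−position): Atbash.
On mouth: m↔n, o↔l, u↔f, t↔g, h↔s.

nlfgs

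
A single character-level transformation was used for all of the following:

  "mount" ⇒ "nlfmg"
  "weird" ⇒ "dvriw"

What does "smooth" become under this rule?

Each pair mirrors across the alphabet (m↔n, o↔l, u↔f): positions sum to 25. Letters are reflected about the middle of the alphabet (position → 25−position): Atbash.
For smooth: s↔h, m↔n, o↔l, o↔l, t↔g, h↔s.

hnllgs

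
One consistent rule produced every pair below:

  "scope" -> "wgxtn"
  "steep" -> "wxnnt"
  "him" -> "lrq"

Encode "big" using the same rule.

frk

The shift depends on letter class: consonant s→w is +4, but vowel o→x is +9. Vowels shift forward by 9 and consonants shift forward by 4.
Applying it to big: b(cons)+4=f, i(vowel)+9=r, g(cons)+4=k.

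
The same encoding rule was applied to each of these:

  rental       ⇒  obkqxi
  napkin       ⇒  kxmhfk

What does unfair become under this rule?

Compare letters: r→o is +23, e→b is +23, n→k is +23 — a constant shift. Every letter moves 23 places later in the alphabet, wrapping around z→a.
For unfair: u+23=r, n+23=k, f+23=c, a+23=x, i+23=f, r+23=o.

rkcxfo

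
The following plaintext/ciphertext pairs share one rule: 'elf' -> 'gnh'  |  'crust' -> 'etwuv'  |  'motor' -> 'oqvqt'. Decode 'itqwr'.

group

Compare letters: e→g is +2, l→n is +2, f→h is +2 — a constant shift. Every letter moves 2 places later in the alphabet, wrapping around z→a.
Decoding itqwr: i−2=g, t−2=r, q−2=o, w−2=u, r−2=p.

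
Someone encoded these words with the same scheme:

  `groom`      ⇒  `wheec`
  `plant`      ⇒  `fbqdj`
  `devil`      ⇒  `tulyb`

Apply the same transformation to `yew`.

Every letter moves 16 places later in the alphabet, wrapping around z→a.
Applying it to yew: y+16=o, e+16=u, w+16=m.

oum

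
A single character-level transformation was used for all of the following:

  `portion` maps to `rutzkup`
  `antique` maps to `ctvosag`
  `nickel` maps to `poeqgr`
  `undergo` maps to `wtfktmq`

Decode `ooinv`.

might

The shifts repeat in a cycle of length 2: positions 0,1,… shift by +2, +6, then the pattern repeats.
Undoing it on ooinv: o−2=m, o−6=i, i−2=g, n−6=h, v−2=t.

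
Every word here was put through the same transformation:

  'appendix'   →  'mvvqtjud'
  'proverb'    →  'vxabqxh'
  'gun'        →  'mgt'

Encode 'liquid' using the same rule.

The shift depends on letter class: consonant p→v is +6, but vowel a→m is +12. Vowels shift forward by 12 and consonants shift forward by 6.
Applying it to liquid: l(cons)+6=r, i(vowel)+12=u, q(cons)+6=w, u(vowel)+12=g, i(vowel)+12=u, d(cons)+6=j.

ruwguj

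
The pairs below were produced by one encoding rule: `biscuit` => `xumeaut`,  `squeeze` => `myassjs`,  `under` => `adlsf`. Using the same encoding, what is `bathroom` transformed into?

b(1)→x(23) and i(8)→u(20) fit y≡7x+16 (mod 26); the inverse of 7 mod 26 is 15. Each letter's alphabet position (a=0..z=25) is mapped through 7·x+16 mod 26 — an affine cipher.
For bathroom: b(1)→7·1+16≡23=x; a(0)→7·0+16≡16=q; t(19)→7·19+16≡19=t; h(7)→7·7+16≡13=n; r(17)→7·17+16≡5=f; o(14)→7·14+16≡10=k; o(14)→7·14+16≡10=k; m(12)→7·12+16≡22=w (all mod 26).

xqtnfkkw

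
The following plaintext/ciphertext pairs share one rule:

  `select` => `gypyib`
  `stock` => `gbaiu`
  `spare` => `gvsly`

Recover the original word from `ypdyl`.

s(18)→g(6) and e(4)→y(24) fit y≡21x+18 (mod 26); the inverse of 21 mod 26 is 5. Each letter's alphabet position (a=0..z=25) is mapped through 21·x+18 mod 26 — an affine cipher.
Undoing it on ypdyl: y(24)→5·(24−18)≡4=e; p(15)→5·(15−18)≡11=l; d(3)→5·(3−18)≡3=d; y(24)→5·(24−18)≡4=e; l(11)→5·(11−18)≡17=r (all mod 26).

elder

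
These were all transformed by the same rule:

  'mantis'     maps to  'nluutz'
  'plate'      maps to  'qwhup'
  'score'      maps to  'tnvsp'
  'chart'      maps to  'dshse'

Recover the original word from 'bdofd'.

Shifts by position in mantis: pos 0: m→n (+1), pos 1: a→l (+11), pos 2: n→u (+7), pos 3: t→u (+1), pos 4: i→t (+11), pos 5: s→z (+7) — repeating every 3. A repeating key of period 3 is used — shifts +1, +11, +7 over and over.
Reversing it on bdofd: b−1=a, d−11=s, o−7=h, f−1=e, d−11=s.

ashes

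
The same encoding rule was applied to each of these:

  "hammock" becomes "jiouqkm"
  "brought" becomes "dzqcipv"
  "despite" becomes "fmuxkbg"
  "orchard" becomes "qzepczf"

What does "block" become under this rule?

Shifts by position in hammock: pos 0: h→j (+2), pos 1: a→i (+8), pos 2: m→o (+2), pos 3: m→u (+8) — repeating every 2. A repeating key of period 2 is used — shifts +2, +8 over and over.
On block: b+2=d, l+8=t, o+2=q, c+8=k, k+2=m.

dtqkm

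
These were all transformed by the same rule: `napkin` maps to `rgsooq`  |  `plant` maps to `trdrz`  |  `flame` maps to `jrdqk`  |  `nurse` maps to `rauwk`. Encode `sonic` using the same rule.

It's a Vigenère-style cipher with numeric key [4,6,3]: position i shifts by key[i mod 3].
For sonic: s+4=w, o+6=u, n+3=q, i+4=m, c+6=i.

wuqmi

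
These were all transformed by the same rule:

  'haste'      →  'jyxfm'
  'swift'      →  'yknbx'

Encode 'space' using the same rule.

Two steps: reverse the string, then apply a Caesar shift of +5.
For space: reverse → ecaps; then shift: e+5=j, c+5=h, a+5=f, p+5=u, s+5=x.

jhfux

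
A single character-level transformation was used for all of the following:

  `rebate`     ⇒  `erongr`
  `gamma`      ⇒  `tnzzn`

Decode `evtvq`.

Compare letters: r→e is +13, e→r is +13, b→o is +13 — a constant shift. This is a Caesar cipher with shift 13.
Decoding evtvq: e−13=r, v−13=i, t−13=g, v−13=i, q−13=d.

rigid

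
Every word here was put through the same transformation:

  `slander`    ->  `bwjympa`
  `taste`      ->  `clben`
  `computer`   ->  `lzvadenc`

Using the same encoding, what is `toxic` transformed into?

czgtl

Shifts by position in slander: pos 0: s→b (+9), pos 1: l→w (+11), pos 2: a→j (+9), pos 3: n→y (+11) — repeating every 2. It's a Vigenère-style cipher with numeric key [9,11]: position i shifts by key[i mod 2].
On toxic: t+9=c, o+11=z, x+9=g, i+11=t, c+9=l.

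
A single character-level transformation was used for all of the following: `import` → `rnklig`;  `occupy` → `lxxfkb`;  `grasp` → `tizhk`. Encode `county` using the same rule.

xlfmgb

Each pair mirrors across the alphabet (i↔r, m↔n, p↔k): positions sum to 25. Each letter is replaced by its mirror in the alphabet: a↔z, b↔y, c↔x, and so on (the Atbash cipher).
On county: c↔x, o↔l, u↔f, n↔m, t↔g, y↔b.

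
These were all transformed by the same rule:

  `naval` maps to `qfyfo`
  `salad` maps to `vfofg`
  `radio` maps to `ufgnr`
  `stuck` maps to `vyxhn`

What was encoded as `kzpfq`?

human

Shifts by position in naval: pos 0: n→q (+3), pos 1: a→f (+5), pos 2: v→y (+3), pos 3: a→f (+5) — repeating every 2. It's a Vigenère-style cipher with numeric key [3,5]: position i shifts by key[i mod 2].
Decoding kzpfq: k−3=h, z−5=u, p−3=m, f−5=a, q−3=n.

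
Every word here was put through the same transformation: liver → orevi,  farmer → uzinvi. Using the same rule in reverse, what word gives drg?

Each pair mirrors across the alphabet (l↔o, i↔r, v↔e): positions sum to 25. Each letter is replaced by its mirror in the alphabet: a↔z, b↔y, c↔x, and so on (the Atbash cipher).
Decoding drg: d↔w, r↔i, g↔t.

wit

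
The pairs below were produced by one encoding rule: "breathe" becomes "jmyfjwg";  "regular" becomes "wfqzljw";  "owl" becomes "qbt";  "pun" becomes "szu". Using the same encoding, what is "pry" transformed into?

Two steps: reverse the string, then apply a Caesar shift of +5.
For pry: reverse → yrp; then shift: y+5=d, r+5=w, p+5=u.

dwu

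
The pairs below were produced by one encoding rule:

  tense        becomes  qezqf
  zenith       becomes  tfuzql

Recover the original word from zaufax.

lotion

The output letters match the input read backwards, each shifted +12: tense reversed is esnet. The word is reversed, then every letter is shifted forward by 12.
Decoding zaufax: shift back: z−12=n, a−12=o, u−12=i, f−12=t, a−12=o, x−12=l → noitol; then reverse → lotion.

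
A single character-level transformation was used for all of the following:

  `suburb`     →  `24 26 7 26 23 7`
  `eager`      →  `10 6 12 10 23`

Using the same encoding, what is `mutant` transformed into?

18 26 25 6 19 25

s is letter #19 and maps to 24: an offset of 5. Letters become their 1-based position plus 5 (so a→6, b→7, …).
For mutant: m=13→18, u=21→26, t=20→25, a=1→6, n=14→19, t=20→25.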